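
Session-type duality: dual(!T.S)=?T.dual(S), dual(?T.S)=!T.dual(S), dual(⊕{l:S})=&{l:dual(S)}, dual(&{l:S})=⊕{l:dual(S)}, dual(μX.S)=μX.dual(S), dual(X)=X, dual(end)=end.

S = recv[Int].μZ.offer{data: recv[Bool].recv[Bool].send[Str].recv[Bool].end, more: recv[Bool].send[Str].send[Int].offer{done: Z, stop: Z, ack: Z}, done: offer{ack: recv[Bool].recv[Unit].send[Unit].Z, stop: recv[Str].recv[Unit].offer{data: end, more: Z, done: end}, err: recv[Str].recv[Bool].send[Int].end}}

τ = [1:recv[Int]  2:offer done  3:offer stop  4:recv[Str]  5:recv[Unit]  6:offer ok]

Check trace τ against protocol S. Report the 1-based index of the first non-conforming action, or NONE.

6

@1 recv[Int]  match  now at μZ.…
@2 offer done  match  now at offer{ack: recv[Bool].recv[Unit].send[Unit].μZ.…, stop: recv[Str].recv[Unit].offer{data: end, more: μZ.…, done: end}, err: recv[Str].recv[Bool].send[Int].end}
@3 offer stop  match  now at recv[Str].recv[Unit].offer{data: end, more: μZ.…, done: end}
@4 recv[Str]  match  now at recv[Unit].offer{data: end, more: μZ.…, done: end}
@5 recv[Unit]  match  now at offer{data: end, more: μZ.…, done: end}
@6 got offer ok, protocol expects offer data or offer more or offer done  ✗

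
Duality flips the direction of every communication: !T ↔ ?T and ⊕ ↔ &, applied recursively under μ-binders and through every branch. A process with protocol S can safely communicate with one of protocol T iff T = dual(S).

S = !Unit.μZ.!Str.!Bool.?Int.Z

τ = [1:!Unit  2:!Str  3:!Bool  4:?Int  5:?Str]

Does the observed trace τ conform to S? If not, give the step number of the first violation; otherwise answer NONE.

step 1: !Unit  match  state: μZ.…
step 2: !Str  match  state: !Bool.?Int.μZ.…
step 3: !Bool  match  state: ?Int.μZ.…
step 4: ?Int  match  state: μZ.…
step 5: got ?Str, protocol expects !Str  ✗

5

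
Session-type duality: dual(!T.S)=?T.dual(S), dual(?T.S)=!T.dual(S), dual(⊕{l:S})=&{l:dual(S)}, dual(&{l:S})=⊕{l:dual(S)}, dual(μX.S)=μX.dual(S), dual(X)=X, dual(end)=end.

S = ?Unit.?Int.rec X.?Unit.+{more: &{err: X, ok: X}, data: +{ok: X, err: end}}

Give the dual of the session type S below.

!Unit.!Int.rec X.!Unit.&{more: +{err: X, ok: X}, data: &{ok: X, err: end}}

?Unit = !Unit
  ?Int = !Int
    rec X = rec X  (μ self-dual)
      ?Unit = !Unit
        +{more,data} = &{more,data}  (select→offer)
          case more:
            &{err,ok} = +{err,ok}  (&→⊕)
              case err:
                dual(X) = X
              case ok:
                dual(X) = X
          case data:
            +{ok,err} = &{ok,err}  (select→offer)
              case ok:
                dual(X) = X
              case err:
                dual(end) = end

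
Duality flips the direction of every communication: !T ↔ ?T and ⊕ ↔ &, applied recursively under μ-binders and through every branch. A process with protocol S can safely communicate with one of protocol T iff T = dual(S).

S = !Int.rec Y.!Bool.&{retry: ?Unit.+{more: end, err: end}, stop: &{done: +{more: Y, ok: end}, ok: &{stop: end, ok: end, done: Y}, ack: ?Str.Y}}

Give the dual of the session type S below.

?Int.rec Y.?Bool.+{retry: !Unit.&{more: end, err: end}, stop: +{done: &{more: Y, ok: end}, ok: +{stop: end, ok: end, done: Y}, ack: !Str.Y}}

!Int = ?Int
  rec Y = rec Y  (rec unchanged)
    !Bool = ?Bool
      &{retry,stop} = +{retry,stop}  (&→⊕)
        • retry:
          ?Unit = !Unit
            +{more,err} = &{more,err}  (internal→external)
              • more:
                end self-dual
              • err:
                end self-dual
        • stop:
          &{done,ok,ack} = +{done,ok,ack}  (&→⊕)
            • done:
              +{more,ok} = &{more,ok}  (internal→external)
                • more:
                  Y self-dual
                • ok:
                  end self-dual
            • ok:
              &{stop,ok,done} = +{stop,ok,done}  (&→⊕)
                • stop:
                  end self-dual
                • ok:
                  end self-dual
                • done:
                  Y self-dual
            • ack:
              ?Str = !Str
                Y self-dual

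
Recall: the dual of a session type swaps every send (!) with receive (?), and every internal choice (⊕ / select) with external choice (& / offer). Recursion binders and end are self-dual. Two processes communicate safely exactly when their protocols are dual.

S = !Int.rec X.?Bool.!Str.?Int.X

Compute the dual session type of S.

?Int.rec X.!Bool.?Str.!Int.X

!Int = ?Int
  rec X = rec X  (μ self-dual)
    ?Bool = !Bool
      !Str = ?Str
        ?Int = !Int
          X ↦ X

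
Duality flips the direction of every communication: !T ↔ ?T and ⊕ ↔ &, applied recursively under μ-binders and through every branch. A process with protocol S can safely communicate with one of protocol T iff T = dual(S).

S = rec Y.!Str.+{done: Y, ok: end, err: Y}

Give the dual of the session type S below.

rec Y.?Str.&{done: Y, ok: end, err: Y}

rec Y ↦ rec Y  (rec unchanged)
  !Str ↦ ?Str
    +{done,ok,err} ↦ &{done,ok,err}  (⊕→&)
      • done:
        dual(Y) = Y
      • ok:
        dual(end) = end
      • err:
        dual(Y) = Y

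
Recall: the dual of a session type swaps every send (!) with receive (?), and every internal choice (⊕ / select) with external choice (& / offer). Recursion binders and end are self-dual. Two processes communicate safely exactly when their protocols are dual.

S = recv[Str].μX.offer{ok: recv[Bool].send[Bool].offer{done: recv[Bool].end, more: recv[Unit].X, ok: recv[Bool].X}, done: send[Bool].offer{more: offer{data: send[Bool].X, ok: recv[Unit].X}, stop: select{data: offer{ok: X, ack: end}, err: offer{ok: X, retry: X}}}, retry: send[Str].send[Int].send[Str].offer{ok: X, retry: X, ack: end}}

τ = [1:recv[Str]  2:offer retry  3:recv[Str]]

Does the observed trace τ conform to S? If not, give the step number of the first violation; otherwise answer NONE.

step 1: recv[Str]  ✓  cont: μX.…
step 2: offer retry  ✓  cont: send[Str].send[Int].send[Str].offer{ok: μX.…, retry: μX.…, ack: end}
step 3: got recv[Str], protocol expects send[Str]  ✗

3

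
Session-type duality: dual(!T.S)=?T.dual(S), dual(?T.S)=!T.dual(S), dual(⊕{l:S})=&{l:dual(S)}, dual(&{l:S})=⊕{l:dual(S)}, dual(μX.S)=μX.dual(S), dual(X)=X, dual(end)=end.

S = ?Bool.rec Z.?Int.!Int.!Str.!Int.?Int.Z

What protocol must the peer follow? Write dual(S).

?Bool = !Bool
  rec Z = rec Z  (rec unchanged)
    ?Int = !Int
      !Int = ?Int
        !Str = ?Str
          !Int = ?Int
            ?Int = !Int
              Z ↦ Z

!Bool.rec Z.!Int.?Int.?Str.?Int.!Int.Z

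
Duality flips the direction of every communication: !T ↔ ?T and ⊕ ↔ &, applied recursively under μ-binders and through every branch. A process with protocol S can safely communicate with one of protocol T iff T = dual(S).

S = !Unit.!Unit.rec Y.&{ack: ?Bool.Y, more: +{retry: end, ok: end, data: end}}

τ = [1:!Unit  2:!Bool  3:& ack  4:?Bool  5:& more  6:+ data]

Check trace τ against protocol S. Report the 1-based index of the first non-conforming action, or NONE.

[1] !Unit  ok  state: !Unit.rec Y.…
[2] got !Bool, protocol expects !Unit  ✗

2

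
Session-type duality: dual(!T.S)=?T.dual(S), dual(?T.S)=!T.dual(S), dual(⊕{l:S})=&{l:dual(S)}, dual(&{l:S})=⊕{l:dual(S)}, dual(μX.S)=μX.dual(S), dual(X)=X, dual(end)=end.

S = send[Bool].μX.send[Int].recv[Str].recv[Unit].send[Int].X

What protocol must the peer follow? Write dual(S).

send[Bool] ↦ recv[Bool]
  μX ↦ μX  (binder kept)
    send[Int] ↦ recv[Int]
      recv[Str] ↦ send[Str]
        recv[Unit] ↦ send[Unit]
          send[Int] ↦ recv[Int]
            X self-dual

recv[Bool].μX.recv[Int].send[Str].send[Unit].recv[Int].X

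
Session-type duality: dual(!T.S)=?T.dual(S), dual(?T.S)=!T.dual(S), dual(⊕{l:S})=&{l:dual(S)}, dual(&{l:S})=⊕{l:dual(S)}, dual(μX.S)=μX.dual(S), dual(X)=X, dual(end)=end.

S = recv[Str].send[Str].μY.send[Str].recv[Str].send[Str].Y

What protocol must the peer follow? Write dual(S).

send[Str].recv[Str].μY.recv[Str].send[Str].recv[Str].Y

recv[Str] = send[Str]
  send[Str] = recv[Str]
    μY = μY  (binder kept)
      send[Str] = recv[Str]
        recv[Str] = send[Str]
          send[Str] = recv[Str]
            dual(Y) = Y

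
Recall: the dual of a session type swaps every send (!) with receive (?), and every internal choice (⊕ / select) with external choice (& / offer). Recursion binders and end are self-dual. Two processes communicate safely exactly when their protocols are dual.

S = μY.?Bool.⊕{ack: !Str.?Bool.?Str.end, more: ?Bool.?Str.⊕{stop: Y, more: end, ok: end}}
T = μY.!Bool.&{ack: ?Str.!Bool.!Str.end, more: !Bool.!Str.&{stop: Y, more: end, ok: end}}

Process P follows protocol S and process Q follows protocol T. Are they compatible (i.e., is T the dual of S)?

μY ‖ μY  match (μ self-dual)
  ?Bool ‖ !Bool  match
    ⊕{ack,more} ‖ &{ack,more}  match same labels
      [ack]
        !Str ‖ ?Str  match
          ?Bool ‖ !Bool  match
            ?Str ‖ !Str  match
              end ‖ end  match
      [more]
        ?Bool ‖ !Bool  match
          ?Str ‖ !Str  match
            ⊕{stop,more,ok} ‖ &{stop,more,ok}  match same labels
              [stop]
                Y ‖ Y  match
              [more]
                end ‖ end  match
              [ok]
                end ‖ end  match

YES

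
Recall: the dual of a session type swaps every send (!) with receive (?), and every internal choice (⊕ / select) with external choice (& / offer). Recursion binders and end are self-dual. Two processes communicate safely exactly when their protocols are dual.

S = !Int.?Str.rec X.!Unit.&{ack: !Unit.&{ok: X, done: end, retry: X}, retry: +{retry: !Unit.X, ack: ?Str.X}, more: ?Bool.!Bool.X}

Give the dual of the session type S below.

?Int.!Str.rec X.?Unit.+{ack: ?Unit.+{ok: X, done: end, retry: X}, retry: &{retry: ?Unit.X, ack: !Str.X}, more: !Bool.?Bool.X}

!Int = ?Int
  ?Str = !Str
    rec X = rec X  (rec unchanged)
      !Unit = ?Unit
        &{ack,retry,more} = +{ack,retry,more}  (external→internal)
          case ack:
            !Unit = ?Unit
              &{ok,done,retry} = +{ok,done,retry}  (external→internal)
                case ok:
                  dual(X) = X
                case done:
                  dual(end) = end
                case retry:
                  dual(X) = X
          case retry:
            +{retry,ack} = &{retry,ack}  (⊕→&)
              case retry:
                !Unit = ?Unit
                  dual(X) = X
              case ack:
                ?Str = !Str
                  dual(X) = X
          case more:
            ?Bool = !Bool
              !Bool = ?Bool
                dual(X) = X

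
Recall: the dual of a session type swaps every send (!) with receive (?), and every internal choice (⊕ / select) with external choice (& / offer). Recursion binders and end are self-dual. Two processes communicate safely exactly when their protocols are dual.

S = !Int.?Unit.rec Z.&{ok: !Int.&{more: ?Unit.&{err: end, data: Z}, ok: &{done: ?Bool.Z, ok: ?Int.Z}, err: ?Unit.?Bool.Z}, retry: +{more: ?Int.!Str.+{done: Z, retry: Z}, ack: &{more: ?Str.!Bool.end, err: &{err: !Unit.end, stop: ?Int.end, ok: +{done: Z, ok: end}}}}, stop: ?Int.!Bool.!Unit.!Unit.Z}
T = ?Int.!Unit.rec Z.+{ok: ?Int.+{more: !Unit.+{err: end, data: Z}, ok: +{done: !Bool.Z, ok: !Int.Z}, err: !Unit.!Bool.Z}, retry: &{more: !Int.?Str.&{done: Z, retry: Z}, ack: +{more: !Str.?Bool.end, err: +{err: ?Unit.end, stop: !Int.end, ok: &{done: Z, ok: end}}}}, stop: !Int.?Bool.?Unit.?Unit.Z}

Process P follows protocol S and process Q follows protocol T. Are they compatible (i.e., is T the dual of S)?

!Int vs ?Int  match
  ?Unit vs !Unit  match
    rec Z vs rec Z  match (binder kept)
      &{ok,retry,stop} vs +{ok,retry,stop}  match labels match
        case ok:
          !Int vs ?Int  match
            &{more,ok,err} vs +{more,ok,err}  match labels match
              case more:
                ?Unit vs !Unit  match
                  &{err,data} vs +{err,data}  match labels match
                    case err:
                      end vs end  match
                    case data:
                      Z vs Z  match
              case ok:
                &{done,ok} vs +{done,ok}  match labels match
                  case done:
                    ?Bool vs !Bool  match
                      Z vs Z  match
                  case ok:
                    ?Int vs !Int  match
                      Z vs Z  match
              case err:
                ?Unit vs !Unit  match
                  ?Bool vs !Bool  match
                    Z vs Z  match
        case retry:
          +{more,ack} vs &{more,ack}  match labels match
            case more:
              ?Int vs !Int  match
                !Str vs ?Str  match
                  +{done,retry} vs &{done,retry}  match labels match
                    case done:
                      Z vs Z  match
                    case retry:
                      Z vs Z  match
            case ack:
              &{more,err} vs +{more,err}  match labels match
                case more:
                  ?Str vs !Str  match
                    !Bool vs ?Bool  match
                      end vs end  match
                case err:
                  &{err,stop,ok} vs +{err,stop,ok}  match labels match
                    case err:
                      !Unit vs ?Unit  match
                        end vs end  match
                    case stop:
                      ?Int vs !Int  match
                        end vs end  match
                    case ok:
                      +{done,ok} vs &{done,ok}  match labels match
                        case done:
                          Z vs Z  match
                        case ok:
                          end vs end  match
        case stop:
          ?Int vs !Int  match
            !Bool vs ?Bool  match
              !Unit vs ?Unit  match
                !Unit vs ?Unit  match
                  Z vs Z  match

YES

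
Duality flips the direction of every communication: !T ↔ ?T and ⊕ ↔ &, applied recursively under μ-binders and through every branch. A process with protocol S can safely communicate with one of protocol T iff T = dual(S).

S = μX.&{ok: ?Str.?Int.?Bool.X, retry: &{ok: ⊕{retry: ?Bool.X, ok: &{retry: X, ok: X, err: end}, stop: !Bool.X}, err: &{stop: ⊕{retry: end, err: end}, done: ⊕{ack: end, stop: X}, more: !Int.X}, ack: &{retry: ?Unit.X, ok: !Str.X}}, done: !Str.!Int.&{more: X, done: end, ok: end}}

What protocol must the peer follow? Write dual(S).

μX = μX  (rec unchanged)
  &{ok,retry,done} = ⊕{ok,retry,done}  (offer→select)
    case ok:
      ?Str = !Str
        ?Int = !Int
          ?Bool = !Bool
            X ↦ X
    case retry:
      &{ok,err,ack} = ⊕{ok,err,ack}  (offer→select)
        case ok:
          ⊕{retry,ok,stop} = &{retry,ok,stop}  (select→offer)
            case retry:
              ?Bool = !Bool
                X ↦ X
            case ok:
              &{retry,ok,err} = ⊕{retry,ok,err}  (offer→select)
                case retry:
                  X ↦ X
                case ok:
                  X ↦ X
                case err:
                  end ↦ end
            case stop:
              !Bool = ?Bool
                X ↦ X
        case err:
          &{stop,done,more} = ⊕{stop,done,more}  (offer→select)
            case stop:
              ⊕{retry,err} = &{retry,err}  (select→offer)
                case retry:
                  end ↦ end
                case err:
                  end ↦ end
            case done:
              ⊕{ack,stop} = &{ack,stop}  (select→offer)
                case ack:
                  end ↦ end
                case stop:
                  X ↦ X
            case more:
              !Int = ?Int
                X ↦ X
        case ack:
          &{retry,ok} = ⊕{retry,ok}  (offer→select)
            case retry:
              ?Unit = !Unit
                X ↦ X
            case ok:
              !Str = ?Str
                X ↦ X
    case done:
      !Str = ?Str
        !Int = ?Int
          &{more,done,ok} = ⊕{more,done,ok}  (offer→select)
            case more:
              X ↦ X
            case done:
              end ↦ end
            case ok:
              end ↦ end

μX.⊕{ok: !Str.!Int.!Bool.X, retry: ⊕{ok: &{retry: !Bool.X, ok: ⊕{retry: X, ok: X, err: end}, stop: ?Bool.X}, err: ⊕{stop: &{retry: end, err: end}, done: &{ack: end, stop: X}, more: ?Int.X}, ack: ⊕{retry: !Unit.X, ok: ?Str.X}}, done: ?Str.?Int.⊕{more: X, done: end, ok: end}}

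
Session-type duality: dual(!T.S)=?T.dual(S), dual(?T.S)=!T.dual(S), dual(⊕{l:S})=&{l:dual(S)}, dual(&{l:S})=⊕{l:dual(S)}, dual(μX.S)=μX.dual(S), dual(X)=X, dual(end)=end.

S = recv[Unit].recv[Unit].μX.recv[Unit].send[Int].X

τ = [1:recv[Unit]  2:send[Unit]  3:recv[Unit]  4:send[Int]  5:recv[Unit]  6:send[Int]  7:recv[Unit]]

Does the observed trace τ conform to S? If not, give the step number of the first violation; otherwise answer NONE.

2

step 1: recv[Unit]  ok  cont: recv[Unit].μX.…
step 2: got send[Unit], protocol expects recv[Unit]  ✗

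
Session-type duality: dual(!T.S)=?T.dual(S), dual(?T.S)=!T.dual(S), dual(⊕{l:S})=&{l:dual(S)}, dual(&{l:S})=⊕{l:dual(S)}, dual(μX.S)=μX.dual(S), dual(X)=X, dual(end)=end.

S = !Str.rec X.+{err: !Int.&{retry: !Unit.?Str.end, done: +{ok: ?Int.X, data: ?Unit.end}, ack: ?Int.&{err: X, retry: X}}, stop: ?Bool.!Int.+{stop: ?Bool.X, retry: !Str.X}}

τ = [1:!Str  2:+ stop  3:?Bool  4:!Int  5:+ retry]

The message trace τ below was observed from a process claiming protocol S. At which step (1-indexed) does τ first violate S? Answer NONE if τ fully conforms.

[1] !Str  match  residual = rec X.…
[2] + stop  match  residual = ?Bool.!Int.+{stop: ?Bool.rec X.…, retry: !Str.rec X.…}
[3] ?Bool  match  residual = !Int.+{stop: ?Bool.rec X.…, retry: !Str.rec X.…}
[4] !Int  match  residual = +{stop: ?Bool.rec X.…, retry: !Str.rec X.…}
[5] + retry  match  residual = !Str.rec X.…
all 5 steps conform

NONE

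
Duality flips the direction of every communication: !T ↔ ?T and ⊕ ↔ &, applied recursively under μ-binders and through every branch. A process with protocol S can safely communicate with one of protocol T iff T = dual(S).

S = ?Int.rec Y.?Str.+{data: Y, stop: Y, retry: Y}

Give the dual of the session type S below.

!Int.rec Y.!Str.&{data: Y, stop: Y, retry: Y}

?Int → !Int
  rec Y → rec Y  (binder kept)
    ?Str → !Str
      +{data,stop,retry} → &{data,stop,retry}  (internal→external)
        • data:
          Y ↦ Y
        • stop:
          Y ↦ Y
        • retry:
          Y ↦ Y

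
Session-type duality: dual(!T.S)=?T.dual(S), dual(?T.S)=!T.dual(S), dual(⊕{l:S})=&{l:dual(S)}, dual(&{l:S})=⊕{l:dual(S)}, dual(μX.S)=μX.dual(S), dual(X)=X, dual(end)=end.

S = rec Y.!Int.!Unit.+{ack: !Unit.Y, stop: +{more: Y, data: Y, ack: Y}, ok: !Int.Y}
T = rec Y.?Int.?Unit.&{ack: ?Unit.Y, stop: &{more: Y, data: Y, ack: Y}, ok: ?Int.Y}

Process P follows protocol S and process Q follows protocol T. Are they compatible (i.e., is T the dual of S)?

rec Y vs rec Y  ✓ (binder kept)
  !Int vs ?Int  ✓
    !Unit vs ?Unit  ✓
      +{ack,stop,ok} vs &{ack,stop,ok}  ✓ labels match
        • ack:
          !Unit vs ?Unit  ✓
            Y vs Y  ✓
        • stop:
          +{more,data,ack} vs &{more,data,ack}  ✓ labels match
            • more:
              Y vs Y  ✓
            • data:
              Y vs Y  ✓
            • ack:
              Y vs Y  ✓
        • ok:
          !Int vs ?Int  ✓
            Y vs Y  ✓

YES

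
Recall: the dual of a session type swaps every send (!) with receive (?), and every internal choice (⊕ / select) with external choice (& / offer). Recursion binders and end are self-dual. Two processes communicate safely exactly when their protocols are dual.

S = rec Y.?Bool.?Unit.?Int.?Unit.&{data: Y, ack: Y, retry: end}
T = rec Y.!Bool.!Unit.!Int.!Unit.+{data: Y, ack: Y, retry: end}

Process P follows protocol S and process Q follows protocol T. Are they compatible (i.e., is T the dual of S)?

YES

rec Y ‖ rec Y  match (rec unchanged)
  ?Bool ‖ !Bool  match
    ?Unit ‖ !Unit  match
      ?Int ‖ !Int  match
        ?Unit ‖ !Unit  match
          &{data,ack,retry} ‖ +{data,ack,retry}  match labels match
            [data]
              Y ‖ Y  match
            [ack]
              Y ‖ Y  match
            [retry]
              end ‖ end  match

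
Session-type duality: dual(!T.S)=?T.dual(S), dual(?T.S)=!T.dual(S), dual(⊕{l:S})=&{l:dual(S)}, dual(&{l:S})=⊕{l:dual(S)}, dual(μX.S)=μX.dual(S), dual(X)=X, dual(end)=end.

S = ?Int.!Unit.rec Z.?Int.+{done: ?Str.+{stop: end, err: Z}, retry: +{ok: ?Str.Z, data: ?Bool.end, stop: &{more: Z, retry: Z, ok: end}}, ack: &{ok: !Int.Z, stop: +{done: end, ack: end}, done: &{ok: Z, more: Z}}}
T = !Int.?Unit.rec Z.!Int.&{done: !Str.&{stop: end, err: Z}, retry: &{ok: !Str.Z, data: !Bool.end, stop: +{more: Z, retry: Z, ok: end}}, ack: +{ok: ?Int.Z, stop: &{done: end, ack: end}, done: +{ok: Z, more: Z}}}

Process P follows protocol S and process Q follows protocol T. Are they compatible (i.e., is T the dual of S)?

?Int ‖ !Int  ✓
  !Unit ‖ ?Unit  ✓
    rec Z ‖ rec Z  ✓ (μ self-dual)
      ?Int ‖ !Int  ✓
        +{done,retry,ack} ‖ &{done,retry,ack}  ✓ labels match
          [done]
            ?Str ‖ !Str  ✓
              +{stop,err} ‖ &{stop,err}  ✓ labels match
                [stop]
                  end ‖ end  ✓
                [err]
                  Z ‖ Z  ✓
          [retry]
            +{ok,data,stop} ‖ &{ok,data,stop}  ✓ labels match
              [ok]
                ?Str ‖ !Str  ✓
                  Z ‖ Z  ✓
              [data]
                ?Bool ‖ !Bool  ✓
                  end ‖ end  ✓
              [stop]
                &{more,retry,ok} ‖ +{more,retry,ok}  ✓ labels match
                  [more]
                    Z ‖ Z  ✓
                  [retry]
                    Z ‖ Z  ✓
                  [ok]
                    end ‖ end  ✓
          [ack]
            &{ok,stop,done} ‖ +{ok,stop,done}  ✓ labels match
              [ok]
                !Int ‖ ?Int  ✓
                  Z ‖ Z  ✓
              [stop]
                +{done,ack} ‖ &{done,ack}  ✓ labels match
                  [done]
                    end ‖ end  ✓
                  [ack]
                    end ‖ end  ✓
              [done]
                &{ok,more} ‖ +{ok,more}  ✓ labels match
                  [ok]
                    Z ‖ Z  ✓
                  [more]
                    Z ‖ Z  ✓

YES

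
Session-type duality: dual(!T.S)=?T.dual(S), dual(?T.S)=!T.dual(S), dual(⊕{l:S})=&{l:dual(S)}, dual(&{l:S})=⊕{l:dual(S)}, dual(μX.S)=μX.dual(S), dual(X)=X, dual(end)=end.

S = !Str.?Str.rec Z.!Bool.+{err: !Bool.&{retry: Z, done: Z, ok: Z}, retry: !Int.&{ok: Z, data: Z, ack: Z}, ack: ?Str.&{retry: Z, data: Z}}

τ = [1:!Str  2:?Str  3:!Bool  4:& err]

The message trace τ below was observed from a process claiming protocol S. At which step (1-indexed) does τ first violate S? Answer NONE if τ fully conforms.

4

step 1: !Str  ok  residual = ?Str.rec Z.…
step 2: ?Str  ok  residual = rec Z.…
step 3: !Bool  ok  residual = +{err: !Bool.&{retry: rec Z.…, done: rec Z.…, ok: rec Z.…}, retry: !Int.&{ok: rec Z.…, data: rec Z.…, ack: rec Z.…}, ack: ?Str.&{retry: rec Z.…, data: rec Z.…}}
step 4: got & err, protocol expects + err or + retry or + ack  ✗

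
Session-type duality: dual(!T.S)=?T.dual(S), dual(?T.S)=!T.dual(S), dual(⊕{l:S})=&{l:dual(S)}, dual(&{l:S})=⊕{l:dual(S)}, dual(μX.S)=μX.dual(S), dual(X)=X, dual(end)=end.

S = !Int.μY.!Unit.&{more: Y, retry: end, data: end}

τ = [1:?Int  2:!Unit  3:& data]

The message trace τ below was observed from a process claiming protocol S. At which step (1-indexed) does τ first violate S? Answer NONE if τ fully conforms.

1

@1 got ?Int, protocol expects !Int  ✗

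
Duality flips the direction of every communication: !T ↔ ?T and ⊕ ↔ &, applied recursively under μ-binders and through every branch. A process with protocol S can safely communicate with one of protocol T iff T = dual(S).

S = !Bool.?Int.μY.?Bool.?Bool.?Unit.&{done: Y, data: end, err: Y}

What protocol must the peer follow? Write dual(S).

?Bool.!Int.μY.!Bool.!Bool.!Unit.⊕{done: Y, data: end, err: Y}

!Bool ↦ ?Bool
  ?Int ↦ !Int
    μY ↦ μY  (μ self-dual)
      ?Bool ↦ !Bool
        ?Bool ↦ !Bool
          ?Unit ↦ !Unit
            &{done,data,err} ↦ ⊕{done,data,err}  (external→internal)
              • done:
                Y ↦ Y
              • data:
                end ↦ end
              • err:
                Y ↦ Y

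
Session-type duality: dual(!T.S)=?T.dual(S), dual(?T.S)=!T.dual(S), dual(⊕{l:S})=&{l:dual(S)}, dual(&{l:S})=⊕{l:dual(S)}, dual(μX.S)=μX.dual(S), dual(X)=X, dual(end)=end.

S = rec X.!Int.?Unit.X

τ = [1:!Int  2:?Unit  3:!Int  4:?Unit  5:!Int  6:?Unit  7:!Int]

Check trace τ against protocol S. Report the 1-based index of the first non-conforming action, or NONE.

@1 !Int  match  cont: ?Unit.rec X.…
@2 ?Unit  match  cont: rec X.…
@3 !Int  match  cont: ?Unit.rec X.…
@4 ?Unit  match  cont: rec X.…
@5 !Int  match  cont: ?Unit.rec X.…
@6 ?Unit  match  cont: rec X.…
@7 !Int  match  cont: ?Unit.rec X.…
trace exhausted — no violation

NONE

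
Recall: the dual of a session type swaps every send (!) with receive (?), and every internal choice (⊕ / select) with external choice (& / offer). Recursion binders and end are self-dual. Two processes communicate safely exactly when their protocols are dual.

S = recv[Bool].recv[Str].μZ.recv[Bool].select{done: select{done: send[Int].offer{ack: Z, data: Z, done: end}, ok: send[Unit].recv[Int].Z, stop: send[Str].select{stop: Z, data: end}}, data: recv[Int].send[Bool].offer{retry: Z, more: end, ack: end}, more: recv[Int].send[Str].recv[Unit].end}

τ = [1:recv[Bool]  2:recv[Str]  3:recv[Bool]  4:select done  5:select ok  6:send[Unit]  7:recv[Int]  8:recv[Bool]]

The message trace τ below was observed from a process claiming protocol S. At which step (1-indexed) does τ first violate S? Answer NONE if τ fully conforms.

@1 recv[Bool]  ok  residual = recv[Str].μZ.…
@2 recv[Str]  ok  residual = μZ.…
@3 recv[Bool]  ok  residual = select{done: select{done: send[Int].offer{ack: μZ.…, data: μZ.…, done: end}, ok: send[Unit].recv[Int].μZ.…, stop: send[Str].select{stop: μZ.…, data: end}}, data: recv[Int].send[Bool].offer{retry: μZ.…, more: end, ack: end}, more: recv[Int].send[Str].recv[Unit].end}
@4 select done  ok  residual = select{done: send[Int].offer{ack: μZ.…, data: μZ.…, done: end}, ok: send[Unit].recv[Int].μZ.…, stop: send[Str].select{stop: μZ.…, data: end}}
@5 select ok  ok  residual = send[Unit].recv[Int].μZ.…
@6 send[Unit]  ok  residual = recv[Int].μZ.…
@7 recv[Int]  ok  residual = μZ.…
@8 recv[Bool]  ok  residual = select{done: select{done: send[Int].offer{ack: μZ.…, data: μZ.…, done: end}, ok: send[Unit].recv[Int].μZ.…, stop: send[Str].select{stop: μZ.…, data: end}}, data: recv[Int].send[Bool].offer{retry: μZ.…, more: end, ack: end}, more: recv[Int].send[Str].recv[Unit].end}
all 8 steps conform

NONE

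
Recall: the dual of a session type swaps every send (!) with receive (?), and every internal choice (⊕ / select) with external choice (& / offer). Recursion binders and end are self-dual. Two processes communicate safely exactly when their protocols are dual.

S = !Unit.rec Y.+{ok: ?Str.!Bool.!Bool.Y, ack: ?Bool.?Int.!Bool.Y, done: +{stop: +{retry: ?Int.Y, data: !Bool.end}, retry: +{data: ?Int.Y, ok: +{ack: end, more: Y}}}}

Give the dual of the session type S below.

?Unit.rec Y.&{ok: !Str.?Bool.?Bool.Y, ack: !Bool.!Int.?Bool.Y, done: &{stop: &{retry: !Int.Y, data: ?Bool.end}, retry: &{data: !Int.Y, ok: &{ack: end, more: Y}}}}

!Unit → ?Unit
  rec Y → rec Y  (rec unchanged)
    +{ok,ack,done} → &{ok,ack,done}  (⊕→&)
      [ok]
        ?Str → !Str
          !Bool → ?Bool
            !Bool → ?Bool
              Y self-dual
      [ack]
        ?Bool → !Bool
          ?Int → !Int
            !Bool → ?Bool
              Y self-dual
      [done]
        +{stop,retry} → &{stop,retry}  (⊕→&)
          [stop]
            +{retry,data} → &{retry,data}  (⊕→&)
              [retry]
                ?Int → !Int
                  Y self-dual
              [data]
                !Bool → ?Bool
                  end self-dual
          [retry]
            +{data,ok} → &{data,ok}  (⊕→&)
              [data]
                ?Int → !Int
                  Y self-dual
              [ok]
                +{ack,more} → &{ack,more}  (⊕→&)
                  [ack]
                    end self-dual
                  [more]
                    Y self-dual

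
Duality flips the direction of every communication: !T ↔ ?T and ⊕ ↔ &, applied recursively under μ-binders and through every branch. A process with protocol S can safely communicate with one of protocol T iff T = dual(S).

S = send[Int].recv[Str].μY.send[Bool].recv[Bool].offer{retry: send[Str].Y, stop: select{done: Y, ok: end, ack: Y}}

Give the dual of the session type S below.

send[Int] → recv[Int]
  recv[Str] → send[Str]
    μY → μY  (binder kept)
      send[Bool] → recv[Bool]
        recv[Bool] → send[Bool]
          offer{retry,stop} → select{retry,stop}  (offer→select)
            [retry]
              send[Str] → recv[Str]
                dual(Y) = Y
            [stop]
              select{done,ok,ack} → offer{done,ok,ack}  (⊕→&)
                [done]
                  dual(Y) = Y
                [ok]
                  dual(end) = end
                [ack]
                  dual(Y) = Y

recv[Int].send[Str].μY.recv[Bool].send[Bool].select{retry: recv[Str].Y, stop: offer{done: Y, ok: end, ack: Y}}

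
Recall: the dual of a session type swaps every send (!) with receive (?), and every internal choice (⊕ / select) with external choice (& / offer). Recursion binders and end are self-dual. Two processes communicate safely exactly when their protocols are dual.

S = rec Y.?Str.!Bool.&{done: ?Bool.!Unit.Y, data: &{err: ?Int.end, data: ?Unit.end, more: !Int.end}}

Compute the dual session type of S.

rec Y ↦ rec Y  (μ self-dual)
  ?Str ↦ !Str
    !Bool ↦ ?Bool
      &{done,data} ↦ +{done,data}  (&→⊕)
        • done:
          ?Bool ↦ !Bool
            !Unit ↦ ?Unit
              dual(Y) = Y
        • data:
          &{err,data,more} ↦ +{err,data,more}  (&→⊕)
            • err:
              ?Int ↦ !Int
                dual(end) = end
            • data:
              ?Unit ↦ !Unit
                dual(end) = end
            • more:
              !Int ↦ ?Int
                dual(end) = end

rec Y.!Str.?Bool.+{done: !Bool.?Unit.Y, data: +{err: !Int.end, data: !Unit.end, more: ?Int.end}}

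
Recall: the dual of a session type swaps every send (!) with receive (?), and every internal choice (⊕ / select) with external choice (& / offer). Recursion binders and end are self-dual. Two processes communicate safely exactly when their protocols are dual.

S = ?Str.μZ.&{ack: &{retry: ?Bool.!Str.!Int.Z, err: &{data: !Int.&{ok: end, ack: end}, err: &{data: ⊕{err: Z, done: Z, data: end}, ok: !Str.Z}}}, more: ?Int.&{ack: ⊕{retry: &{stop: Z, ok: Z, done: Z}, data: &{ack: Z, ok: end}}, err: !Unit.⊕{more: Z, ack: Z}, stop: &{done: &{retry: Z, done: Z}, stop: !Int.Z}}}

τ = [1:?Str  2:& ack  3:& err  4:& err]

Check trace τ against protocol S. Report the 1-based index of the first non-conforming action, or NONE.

NONE

step 1: ?Str  ok  cont: μZ.…
step 2: & ack  ok  cont: &{retry: ?Bool.!Str.!Int.μZ.…, err: &{data: !Int.&{ok: end, ack: end}, err: &{data: ⊕{err: μZ.…, done: μZ.…, data: end}, ok: !Str.μZ.…}}}
step 3: & err  ok  cont: &{data: !Int.&{ok: end, ack: end}, err: &{data: ⊕{err: μZ.…, done: μZ.…, data: end}, ok: !Str.μZ.…}}
step 4: & err  ok  cont: &{data: ⊕{err: μZ.…, done: μZ.…, data: end}, ok: !Str.μZ.…}
trace exhausted — no violation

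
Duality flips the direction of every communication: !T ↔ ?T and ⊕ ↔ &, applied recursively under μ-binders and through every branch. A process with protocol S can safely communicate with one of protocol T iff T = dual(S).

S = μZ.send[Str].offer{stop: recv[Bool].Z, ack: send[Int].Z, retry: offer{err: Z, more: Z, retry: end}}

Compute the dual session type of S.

μZ.recv[Str].select{stop: send[Bool].Z, ack: recv[Int].Z, retry: select{err: Z, more: Z, retry: end}}

μZ ↦ μZ  (rec unchanged)
  send[Str] ↦ recv[Str]
    offer{stop,ack,retry} ↦ select{stop,ack,retry}  (&→⊕)
      [stop]
        recv[Bool] ↦ send[Bool]
          Z self-dual
      [ack]
        send[Int] ↦ recv[Int]
          Z self-dual
      [retry]
        offer{err,more,retry} ↦ select{err,more,retry}  (&→⊕)
          [err]
            Z self-dual
          [more]
            Z self-dual
          [retry]
            end self-dual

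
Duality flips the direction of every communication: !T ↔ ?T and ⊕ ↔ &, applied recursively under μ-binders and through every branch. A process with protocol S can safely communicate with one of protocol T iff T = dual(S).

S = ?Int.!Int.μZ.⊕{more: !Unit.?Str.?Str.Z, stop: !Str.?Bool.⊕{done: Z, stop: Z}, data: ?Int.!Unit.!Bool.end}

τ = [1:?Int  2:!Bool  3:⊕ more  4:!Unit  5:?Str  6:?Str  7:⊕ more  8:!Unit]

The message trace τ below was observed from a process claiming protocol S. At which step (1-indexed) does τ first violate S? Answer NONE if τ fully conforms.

[1] ?Int  ✓  cont: !Int.μZ.…
[2] got !Bool, protocol expects !Int  ✗

2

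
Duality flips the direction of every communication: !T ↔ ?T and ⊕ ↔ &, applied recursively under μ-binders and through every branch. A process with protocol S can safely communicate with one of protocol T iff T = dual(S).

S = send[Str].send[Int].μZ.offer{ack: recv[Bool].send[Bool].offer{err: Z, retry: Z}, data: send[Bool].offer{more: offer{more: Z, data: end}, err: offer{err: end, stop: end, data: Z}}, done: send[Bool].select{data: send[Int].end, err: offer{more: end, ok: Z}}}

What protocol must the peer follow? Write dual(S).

recv[Str].recv[Int].μZ.select{ack: send[Bool].recv[Bool].select{err: Z, retry: Z}, data: recv[Bool].select{more: select{more: Z, data: end}, err: select{err: end, stop: end, data: Z}}, done: recv[Bool].offer{data: recv[Int].end, err: select{more: end, ok: Z}}}

send[Str] → recv[Str]
  send[Int] → recv[Int]
    μZ → μZ  (rec unchanged)
      offer{ack,data,done} → select{ack,data,done}  (&→⊕)
        case ack:
          recv[Bool] → send[Bool]
            send[Bool] → recv[Bool]
              offer{err,retry} → select{err,retry}  (&→⊕)
                case err:
                  dual(Z) = Z
                case retry:
                  dual(Z) = Z
        case data:
          send[Bool] → recv[Bool]
            offer{more,err} → select{more,err}  (&→⊕)
              case more:
                offer{more,data} → select{more,data}  (&→⊕)
                  case more:
                    dual(Z) = Z
                  case data:
                    dual(end) = end
              case err:
                offer{err,stop,data} → select{err,stop,data}  (&→⊕)
                  case err:
                    dual(end) = end
                  case stop:
                    dual(end) = end
                  case data:
                    dual(Z) = Z
        case done:
          send[Bool] → recv[Bool]
            select{data,err} → offer{data,err}  (⊕→&)
              case data:
                send[Int] → recv[Int]
                  dual(end) = end
              case err:
                offer{more,ok} → select{more,ok}  (&→⊕)
                  case more:
                    dual(end) = end
                  case ok:
                    dual(Z) = Z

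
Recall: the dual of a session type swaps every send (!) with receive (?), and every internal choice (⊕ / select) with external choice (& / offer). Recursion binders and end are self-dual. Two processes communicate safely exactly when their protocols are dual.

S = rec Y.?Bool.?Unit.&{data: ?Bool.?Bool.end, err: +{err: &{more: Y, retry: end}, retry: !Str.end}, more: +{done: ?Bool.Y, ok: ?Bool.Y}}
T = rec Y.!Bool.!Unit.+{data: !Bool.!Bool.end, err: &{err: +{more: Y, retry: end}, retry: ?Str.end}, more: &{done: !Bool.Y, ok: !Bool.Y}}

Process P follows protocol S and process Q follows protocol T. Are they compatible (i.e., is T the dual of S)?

YES

rec Y ‖ rec Y  match (μ self-dual)
  ?Bool ‖ !Bool  match
    ?Unit ‖ !Unit  match
      &{data,err,more} ‖ +{data,err,more}  match label sets agree
        • data:
          ?Bool ‖ !Bool  match
            ?Bool ‖ !Bool  match
              end ‖ end  match
        • err:
          +{err,retry} ‖ &{err,retry}  match label sets agree
            • err:
              &{more,retry} ‖ +{more,retry}  match label sets agree
                • more:
                  Y ‖ Y  match
                • retry:
                  end ‖ end  match
            • retry:
              !Str ‖ ?Str  match
                end ‖ end  match
        • more:
          +{done,ok} ‖ &{done,ok}  match label sets agree
            • done:
              ?Bool ‖ !Bool  match
                Y ‖ Y  match
            • ok:
              ?Bool ‖ !Bool  match
                Y ‖ Y  match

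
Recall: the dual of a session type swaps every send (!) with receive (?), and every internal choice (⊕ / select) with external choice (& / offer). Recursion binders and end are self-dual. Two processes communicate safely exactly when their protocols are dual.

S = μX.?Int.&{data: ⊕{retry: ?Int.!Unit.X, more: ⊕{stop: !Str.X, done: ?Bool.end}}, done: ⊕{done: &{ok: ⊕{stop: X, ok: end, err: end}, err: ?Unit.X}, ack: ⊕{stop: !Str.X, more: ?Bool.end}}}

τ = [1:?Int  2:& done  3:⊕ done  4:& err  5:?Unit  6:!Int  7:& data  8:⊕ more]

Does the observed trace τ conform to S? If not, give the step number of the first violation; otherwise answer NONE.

6

step 1: ?Int  match  state: &{data: ⊕{retry: ?Int.!Unit.μX.…, more: ⊕{stop: !Str.μX.…, done: ?Bool.end}}, done: ⊕{done: &{ok: ⊕{stop: μX.…, ok: end, err: end}, err: ?Unit.μX.…}, ack: ⊕{stop: !Str.μX.…, more: ?Bool.end}}}
step 2: & done  match  state: ⊕{done: &{ok: ⊕{stop: μX.…, ok: end, err: end}, err: ?Unit.μX.…}, ack: ⊕{stop: !Str.μX.…, more: ?Bool.end}}
step 3: ⊕ done  match  state: &{ok: ⊕{stop: μX.…, ok: end, err: end}, err: ?Unit.μX.…}
step 4: & err  match  state: ?Unit.μX.…
step 5: ?Unit  match  state: μX.…
step 6: got !Int, protocol expects ?Int  ✗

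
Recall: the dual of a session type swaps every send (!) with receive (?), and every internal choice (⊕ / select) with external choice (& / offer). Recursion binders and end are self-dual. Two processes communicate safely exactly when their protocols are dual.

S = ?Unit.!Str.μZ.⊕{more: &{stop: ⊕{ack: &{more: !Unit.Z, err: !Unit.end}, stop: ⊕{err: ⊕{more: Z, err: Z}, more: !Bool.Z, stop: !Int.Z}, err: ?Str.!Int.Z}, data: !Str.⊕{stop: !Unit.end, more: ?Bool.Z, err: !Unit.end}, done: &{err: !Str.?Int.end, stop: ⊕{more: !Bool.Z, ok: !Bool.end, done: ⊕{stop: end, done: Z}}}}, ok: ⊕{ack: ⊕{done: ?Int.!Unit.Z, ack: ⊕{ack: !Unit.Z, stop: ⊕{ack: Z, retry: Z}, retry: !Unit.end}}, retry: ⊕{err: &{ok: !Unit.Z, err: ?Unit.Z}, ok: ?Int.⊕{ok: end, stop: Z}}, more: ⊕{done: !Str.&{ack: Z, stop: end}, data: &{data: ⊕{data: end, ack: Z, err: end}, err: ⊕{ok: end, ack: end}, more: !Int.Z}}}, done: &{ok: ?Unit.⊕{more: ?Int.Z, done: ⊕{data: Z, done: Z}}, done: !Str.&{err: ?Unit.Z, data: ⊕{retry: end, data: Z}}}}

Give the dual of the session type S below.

?Unit ↦ !Unit
  !Str ↦ ?Str
    μZ ↦ μZ  (μ self-dual)
      ⊕{more,ok,done} ↦ &{more,ok,done}  (internal→external)
        case more:
          &{stop,data,done} ↦ ⊕{stop,data,done}  (&→⊕)
            case stop:
              ⊕{ack,stop,err} ↦ &{ack,stop,err}  (internal→external)
                case ack:
                  &{more,err} ↦ ⊕{more,err}  (&→⊕)
                    case more:
                      !Unit ↦ ?Unit
                        dual(Z) = Z
                    case err:
                      !Unit ↦ ?Unit
                        dual(end) = end
                case stop:
                  ⊕{err,more,stop} ↦ &{err,more,stop}  (internal→external)
                    case err:
                      ⊕{more,err} ↦ &{more,err}  (internal→external)
                        case more:
                          dual(Z) = Z
                        case err:
                          dual(Z) = Z
                    case more:
                      !Bool ↦ ?Bool
                        dual(Z) = Z
                    case stop:
                      !Int ↦ ?Int
                        dual(Z) = Z
                case err:
                  ?Str ↦ !Str
                    !Int ↦ ?Int
                      dual(Z) = Z
            case data:
              !Str ↦ ?Str
                ⊕{stop,more,err} ↦ &{stop,more,err}  (internal→external)
                  case stop:
                    !Unit ↦ ?Unit
                      dual(end) = end
                  case more:
                    ?Bool ↦ !Bool
                      dual(Z) = Z
                  case err:
                    !Unit ↦ ?Unit
                      dual(end) = end
            case done:
              &{err,stop} ↦ ⊕{err,stop}  (&→⊕)
                case err:
                  !Str ↦ ?Str
                    ?Int ↦ !Int
                      dual(end) = end
                case stop:
                  ⊕{more,ok,done} ↦ &{more,ok,done}  (internal→external)
                    case more:
                      !Bool ↦ ?Bool
                        dual(Z) = Z
                    case ok:
                      !Bool ↦ ?Bool
                        dual(end) = end
                    case done:
                      ⊕{stop,done} ↦ &{stop,done}  (internal→external)
                        case stop:
                          dual(end) = end
                        case done:
                          dual(Z) = Z
        case ok:
          ⊕{ack,retry,more} ↦ &{ack,retry,more}  (internal→external)
            case ack:
              ⊕{done,ack} ↦ &{done,ack}  (internal→external)
                case done:
                  ?Int ↦ !Int
                    !Unit ↦ ?Unit
                      dual(Z) = Z
                case ack:
                  ⊕{ack,stop,retry} ↦ &{ack,stop,retry}  (internal→external)
                    case ack:
                      !Unit ↦ ?Unit
                        dual(Z) = Z
                    case stop:
                      ⊕{ack,retry} ↦ &{ack,retry}  (internal→external)
                        case ack:
                          dual(Z) = Z
                        case retry:
                          dual(Z) = Z
                    case retry:
                      !Unit ↦ ?Unit
                        dual(end) = end
            case retry:
              ⊕{err,ok} ↦ &{err,ok}  (internal→external)
                case err:
                  &{ok,err} ↦ ⊕{ok,err}  (&→⊕)
                    case ok:
                      !Unit ↦ ?Unit
                        dual(Z) = Z
                    case err:
                      ?Unit ↦ !Unit
                        dual(Z) = Z
                case ok:
                  ?Int ↦ !Int
                    ⊕{ok,stop} ↦ &{ok,stop}  (internal→external)
                      case ok:
                        dual(end) = end
                      case stop:
                        dual(Z) = Z
            case more:
              ⊕{done,data} ↦ &{done,data}  (internal→external)
                case done:
                  !Str ↦ ?Str
                    &{ack,stop} ↦ ⊕{ack,stop}  (&→⊕)
                      case ack:
                        dual(Z) = Z
                      case stop:
                        dual(end) = end
                case data:
                  &{data,err,more} ↦ ⊕{data,err,more}  (&→⊕)
                    case data:
                      ⊕{data,ack,err} ↦ &{data,ack,err}  (internal→external)
                        case data:
                          dual(end) = end
                        case ack:
                          dual(Z) = Z
                        case err:
                          dual(end) = end
                    case err:
                      ⊕{ok,ack} ↦ &{ok,ack}  (internal→external)
                        case ok:
                          dual(end) = end
                        case ack:
                          dual(end) = end
                    case more:
                      !Int ↦ ?Int
                        dual(Z) = Z
        case done:
          &{ok,done} ↦ ⊕{ok,done}  (&→⊕)
            case ok:
              ?Unit ↦ !Unit
                ⊕{more,done} ↦ &{more,done}  (internal→external)
                  case more:
                    ?Int ↦ !Int
                      dual(Z) = Z
                  case done:
                    ⊕{data,done} ↦ &{data,done}  (internal→external)
                      case data:
                        dual(Z) = Z
                      case done:
                        dual(Z) = Z
            case done:
              !Str ↦ ?Str
                &{err,data} ↦ ⊕{err,data}  (&→⊕)
                  case err:
                    ?Unit ↦ !Unit
                      dual(Z) = Z
                  case data:
                    ⊕{retry,data} ↦ &{retry,data}  (internal→external)
                      case retry:
                        dual(end) = end
                      case data:
                        dual(Z) = Z

!Unit.?Str.μZ.&{more: ⊕{stop: &{ack: ⊕{more: ?Unit.Z, err: ?Unit.end}, stop: &{err: &{more: Z, err: Z}, more: ?Bool.Z, stop: ?Int.Z}, err: !Str.?Int.Z}, data: ?Str.&{stop: ?Unit.end, more: !Bool.Z, err: ?Unit.end}, done: ⊕{err: ?Str.!Int.end, stop: &{more: ?Bool.Z, ok: ?Bool.end, done: &{stop: end, done: Z}}}}, ok: &{ack: &{done: !Int.?Unit.Z, ack: &{ack: ?Unit.Z, stop: &{ack: Z, retry: Z}, retry: ?Unit.end}}, retry: &{err: ⊕{ok: ?Unit.Z, err: !Unit.Z}, ok: !Int.&{ok: end, stop: Z}}, more: &{done: ?Str.⊕{ack: Z, stop: end}, data: ⊕{data: &{data: end, ack: Z, err: end}, err: &{ok: end, ack: end}, more: ?Int.Z}}}, done: ⊕{ok: !Unit.&{more: !Int.Z, done: &{data: Z, done: Z}}, done: ?Str.⊕{err: !Unit.Z, data: &{retry: end, data: Z}}}}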